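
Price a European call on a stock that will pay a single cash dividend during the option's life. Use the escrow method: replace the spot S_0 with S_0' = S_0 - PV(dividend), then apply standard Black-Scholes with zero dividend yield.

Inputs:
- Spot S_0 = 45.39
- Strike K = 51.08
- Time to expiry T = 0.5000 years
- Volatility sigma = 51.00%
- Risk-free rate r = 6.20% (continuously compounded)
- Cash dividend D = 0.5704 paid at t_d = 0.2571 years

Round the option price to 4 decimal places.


PV(D) = D * exp(-r * t_d) = 0.5704 * 0.98418617 = 0.56137979
S_0' = S_0 - PV(D) = 45.3900 - 0.56137979 = 44.82862021
d1 = (ln(S_0'/K) + (r + sigma^2/2)*T) / (sigma*sqrt(T)) = -0.09572632
d2 = d1 - sigma*sqrt(T) = -0.45635078
exp(-rT) = 0.96947557
N(d1) = 0.46186897; N(d2) = 0.32406888
C = S_0' * N(d1) - K * exp(-rT) * N(d2) = 44.82862021 * 0.46186897 - 51.0800 * 0.96947557 * 0.32406888 = 4.6568

Answer: Price = 4.6568


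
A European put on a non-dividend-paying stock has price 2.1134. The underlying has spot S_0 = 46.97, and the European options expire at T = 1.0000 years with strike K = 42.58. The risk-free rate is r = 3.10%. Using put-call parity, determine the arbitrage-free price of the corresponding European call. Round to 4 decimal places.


Put-call parity: C - P = S_0 * exp(-qT) - K * exp(-rT).
S_0 * exp(-qT) = 46.9700 * 1.00000000 = 46.97000000
K * exp(-rT) = 42.5800 * 0.96947557 = 41.28026990
C = P + S*exp(-qT) - K*exp(-rT)
C = 2.1134 + 46.97000000 - 41.28026990 = 7.8031

Answer: Call price = 7.8031


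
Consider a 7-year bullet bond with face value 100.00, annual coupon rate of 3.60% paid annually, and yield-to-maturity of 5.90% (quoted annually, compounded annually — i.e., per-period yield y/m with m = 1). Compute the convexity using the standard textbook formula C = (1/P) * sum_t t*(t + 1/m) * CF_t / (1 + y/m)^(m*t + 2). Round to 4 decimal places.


Answer: Convexity = 42.9072

Derivation:
Coupon per period c = face * coupon_rate / m = 3.600000
Periods per year m = 1; per-period yield y/m = 0.059000
Number of cashflows N = 7
Cashflows (t years, CF_t, discount factor 1/(1+y/m)^(m*t), PV):
  t = 1.0000: CF_t = 3.600000, DF = 0.944287, PV = 3.399433
  t = 2.0000: CF_t = 3.600000, DF = 0.891678, PV = 3.210041
  t = 3.0000: CF_t = 3.600000, DF = 0.842000, PV = 3.031200
  t = 4.0000: CF_t = 3.600000, DF = 0.795090, PV = 2.862323
  t = 5.0000: CF_t = 3.600000, DF = 0.750793, PV = 2.702855
  t = 6.0000: CF_t = 3.600000, DF = 0.708964, PV = 2.552271
  t = 7.0000: CF_t = 103.600000, DF = 0.669466, PV = 69.356638
Price P = sum_t PV_t = 87.114761
Convexity numerator sum_t t*(t + 1/m) * CF_t / (1+y/m)^(m*t + 2):
  t = 1.0000: term = 6.062400
  t = 2.0000: term = 17.173939
  t = 3.0000: term = 32.434256
  t = 4.0000: term = 51.045415
  t = 5.0000: term = 72.302287
  t = 6.0000: term = 95.583760
  t = 7.0000: term = 3463.252381
Convexity = (1/P) * sum = 3737.854438 / 87.114761 = 42.907245


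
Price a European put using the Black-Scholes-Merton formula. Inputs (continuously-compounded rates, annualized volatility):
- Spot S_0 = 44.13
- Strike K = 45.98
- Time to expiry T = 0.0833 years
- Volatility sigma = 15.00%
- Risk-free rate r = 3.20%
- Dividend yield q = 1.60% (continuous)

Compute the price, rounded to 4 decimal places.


Answer: Price = 1.9755

Derivation:
d1 = (ln(S/K) + (r - q + 0.5*sigma^2) * T) / (sigma * sqrt(T)) = -0.89615230
d2 = d1 - sigma * sqrt(T) = -0.93944491
exp(-rT) = 0.99733795; exp(-qT) = 0.99866809
P = K * exp(-rT) * N(-d2) - S_0 * exp(-qT) * N(-d1)
N(-d1) = 0.81491429; N(-d2) = 0.82624882
P = 45.9800 * 0.99733795 * 0.82624882 - 44.1300 * 0.99866809 * 0.81491429 = 1.9755


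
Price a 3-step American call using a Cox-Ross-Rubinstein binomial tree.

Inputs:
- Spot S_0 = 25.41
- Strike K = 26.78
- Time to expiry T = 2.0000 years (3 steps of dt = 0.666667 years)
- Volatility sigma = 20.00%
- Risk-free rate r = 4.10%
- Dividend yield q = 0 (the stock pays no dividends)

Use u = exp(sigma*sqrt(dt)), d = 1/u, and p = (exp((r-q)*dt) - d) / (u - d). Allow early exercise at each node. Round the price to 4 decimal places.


Answer: Price = V(0,0) = 3.3457

Derivation:
dt = T/N = 0.666667
u = exp(sigma*sqrt(dt)) = 1.177389; d = 1/u = 0.849337
p = (exp((r-q)*dt) - d) / (u - d) = 0.543735
Discount per step: exp(-r*dt) = 0.973037
Stock lattice S(k, i) with i counting down-moves:
  k=0: S(0,0) = 25.4100
  k=1: S(1,0) = 29.9175; S(1,1) = 21.5817
  k=2: S(2,0) = 35.2245; S(2,1) = 25.4100; S(2,2) = 18.3301
  k=3: S(3,0) = 41.4729; S(3,1) = 29.9175; S(3,2) = 21.5817; S(3,3) = 15.5684
Terminal payoffs V(N, i) = max(S_T - K, 0):
  V(3,0) = 14.692923; V(3,1) = 3.137456; V(3,2) = 0.000000; V(3,3) = 0.000000
Backward induction: V(k, i) = exp(-r*dt) * [p * V(k+1, i) + (1-p) * V(k+1, i+1)]; then take max(V_cont, immediate exercise) for American.
  V(2,0) = exp(-r*dt) * [p*14.692923 + (1-p)*3.137456] = 9.166558; exercise = 8.444485; V(2,0) = max -> 9.166558
  V(2,1) = exp(-r*dt) * [p*3.137456 + (1-p)*0.000000] = 1.659947; exercise = 0.000000; V(2,1) = max -> 1.659947
  V(2,2) = exp(-r*dt) * [p*0.000000 + (1-p)*0.000000] = 0.000000; exercise = 0.000000; V(2,2) = max -> 0.000000
  V(1,0) = exp(-r*dt) * [p*9.166558 + (1-p)*1.659947] = 5.586743; exercise = 3.137456; V(1,0) = max -> 5.586743
  V(1,1) = exp(-r*dt) * [p*1.659947 + (1-p)*0.000000] = 0.878235; exercise = 0.000000; V(1,1) = max -> 0.878235
  V(0,0) = exp(-r*dt) * [p*5.586743 + (1-p)*0.878235] = 3.345704; exercise = 0.000000; V(0,0) = max -> 3.345704


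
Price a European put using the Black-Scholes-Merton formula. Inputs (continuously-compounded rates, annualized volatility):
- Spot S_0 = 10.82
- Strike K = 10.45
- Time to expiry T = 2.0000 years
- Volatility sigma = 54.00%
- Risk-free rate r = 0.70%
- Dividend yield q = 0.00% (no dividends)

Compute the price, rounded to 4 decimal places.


d1 = (ln(S/K) + (r - q + 0.5*sigma^2) * T) / (sigma * sqrt(T)) = 0.44573169
d2 = d1 - sigma * sqrt(T) = -0.31794363
exp(-rT) = 0.98609754; exp(-qT) = 1.00000000
P = K * exp(-rT) * N(-d2) - S_0 * exp(-qT) * N(-d1)
N(-d1) = 0.32789553; N(-d2) = 0.62473615
P = 10.4500 * 0.98609754 * 0.62473615 - 10.8200 * 1.00000000 * 0.32789553 = 2.8899

Answer: Price = 2.8899


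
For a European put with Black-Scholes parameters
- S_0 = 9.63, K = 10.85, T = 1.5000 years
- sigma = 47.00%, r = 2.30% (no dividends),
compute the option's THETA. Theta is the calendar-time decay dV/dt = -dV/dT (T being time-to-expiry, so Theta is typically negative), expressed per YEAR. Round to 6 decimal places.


Answer: Theta = -0.568804

Derivation:
d1 = 0.1405297383; d2 = -0.4351003513
phi(d1) = 0.3950223881; exp(-qT) = 1.0000000000; exp(-rT) = 0.9660883397
Theta = -S*exp(-qT)*phi(d1)*sigma/(2*sqrt(T)) + r*K*exp(-rT)*N(-d2) - q*S*exp(-qT)*N(-d1)
N(-d1) = 0.4441207289; N(-d2) = 0.6682552058; sqrt(T) = 1.2247448714
Term 1 = -9.6300 * 1.0000000000 * 0.3950223881 * 0.4700 / (2 * 1.2247448714) = -0.7299115402
Term 2 = 0.0230 * 10.8500 * 0.9660883397 * 0.6682552058 = 0.1611078735
Term 3 = 0 (no dividend yield, q = 0)
Theta = -0.7299115402 + (0.1611078735) + (0.0000000000) = -0.568804


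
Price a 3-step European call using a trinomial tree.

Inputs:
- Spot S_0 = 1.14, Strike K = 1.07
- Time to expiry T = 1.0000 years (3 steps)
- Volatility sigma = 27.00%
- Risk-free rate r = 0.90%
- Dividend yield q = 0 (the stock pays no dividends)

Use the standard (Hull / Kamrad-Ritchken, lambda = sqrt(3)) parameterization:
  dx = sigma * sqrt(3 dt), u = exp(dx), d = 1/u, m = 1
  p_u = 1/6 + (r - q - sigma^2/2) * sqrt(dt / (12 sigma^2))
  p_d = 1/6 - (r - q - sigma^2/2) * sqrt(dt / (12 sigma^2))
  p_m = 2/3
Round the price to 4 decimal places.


dt = T/N = 0.333333; dx = sigma*sqrt(3*dt) = 0.270000
u = exp(dx) = 1.309964; d = 1/u = 0.763379
p_u = 0.149722, p_m = 0.666667, p_d = 0.183611
Discount per step: exp(-r*dt) = 0.997004
Stock lattice S(k, j) with j the centered position index:
  k=0: S(0,+0) = 1.1400
  k=1: S(1,-1) = 0.8703; S(1,+0) = 1.1400; S(1,+1) = 1.4934
  k=2: S(2,-2) = 0.6643; S(2,-1) = 0.8703; S(2,+0) = 1.1400; S(2,+1) = 1.4934; S(2,+2) = 1.9562
  k=3: S(3,-3) = 0.5071; S(3,-2) = 0.6643; S(3,-1) = 0.8703; S(3,+0) = 1.1400; S(3,+1) = 1.4934; S(3,+2) = 1.9562; S(3,+3) = 2.5626
Terminal payoffs V(N, j) = max(S_T - K, 0):
  V(3,-3) = 0.000000; V(3,-2) = 0.000000; V(3,-1) = 0.000000; V(3,+0) = 0.070000; V(3,+1) = 0.423359; V(3,+2) = 0.886248; V(3,+3) = 1.492615
Backward induction: V(k, j) = exp(-r*dt) * [p_u * V(k+1, j+1) + p_m * V(k+1, j) + p_d * V(k+1, j-1)]
  V(2,-2) = exp(-r*dt) * [p_u*0.000000 + p_m*0.000000 + p_d*0.000000] = 0.000000
  V(2,-1) = exp(-r*dt) * [p_u*0.070000 + p_m*0.000000 + p_d*0.000000] = 0.010449
  V(2,+0) = exp(-r*dt) * [p_u*0.423359 + p_m*0.070000 + p_d*0.000000] = 0.109723
  V(2,+1) = exp(-r*dt) * [p_u*0.886248 + p_m*0.423359 + p_d*0.070000] = 0.426502
  V(2,+2) = exp(-r*dt) * [p_u*1.492615 + p_m*0.886248 + p_d*0.423359] = 0.889371
  V(1,-1) = exp(-r*dt) * [p_u*0.109723 + p_m*0.010449 + p_d*0.000000] = 0.023324
  V(1,+0) = exp(-r*dt) * [p_u*0.426502 + p_m*0.109723 + p_d*0.010449] = 0.138508
  V(1,+1) = exp(-r*dt) * [p_u*0.889371 + p_m*0.426502 + p_d*0.109723] = 0.436329
  V(0,+0) = exp(-r*dt) * [p_u*0.436329 + p_m*0.138508 + p_d*0.023324] = 0.161464

Answer: Price = V(0,0) = 0.1615


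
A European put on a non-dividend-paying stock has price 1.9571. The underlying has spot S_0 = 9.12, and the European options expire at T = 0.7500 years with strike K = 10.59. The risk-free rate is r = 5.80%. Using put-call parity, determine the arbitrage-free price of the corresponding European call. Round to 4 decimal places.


Answer: Call price = 0.9379

Derivation:
Put-call parity: C - P = S_0 * exp(-qT) - K * exp(-rT).
S_0 * exp(-qT) = 9.1200 * 1.00000000 = 9.12000000
K * exp(-rT) = 10.5900 * 0.95743255 = 10.13921075
C = P + S*exp(-qT) - K*exp(-rT)
C = 1.9571 + 9.12000000 - 10.13921075 = 0.9379


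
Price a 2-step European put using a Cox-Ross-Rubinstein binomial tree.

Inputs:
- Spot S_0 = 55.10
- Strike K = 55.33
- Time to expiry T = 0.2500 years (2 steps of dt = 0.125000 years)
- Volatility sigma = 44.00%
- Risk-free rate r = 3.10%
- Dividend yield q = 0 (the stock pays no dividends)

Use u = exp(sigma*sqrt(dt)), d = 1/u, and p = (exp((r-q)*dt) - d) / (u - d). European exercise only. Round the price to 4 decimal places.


Answer: Price = V(0,0) = 4.2276

Derivation:
dt = T/N = 0.125000
u = exp(sigma*sqrt(dt)) = 1.168316; d = 1/u = 0.855933
p = (exp((r-q)*dt) - d) / (u - d) = 0.473616
Discount per step: exp(-r*dt) = 0.996132
Stock lattice S(k, i) with i counting down-moves:
  k=0: S(0,0) = 55.1000
  k=1: S(1,0) = 64.3742; S(1,1) = 47.1619
  k=2: S(2,0) = 75.2094; S(2,1) = 55.1000; S(2,2) = 40.3674
Terminal payoffs V(N, i) = max(K - S_T, 0):
  V(2,0) = 0.000000; V(2,1) = 0.230000; V(2,2) = 14.962592
Backward induction: V(k, i) = exp(-r*dt) * [p * V(k+1, i) + (1-p) * V(k+1, i+1)].
  V(1,0) = exp(-r*dt) * [p*0.000000 + (1-p)*0.230000] = 0.120600
  V(1,1) = exp(-r*dt) * [p*0.230000 + (1-p)*14.962592] = 7.954118
  V(0,0) = exp(-r*dt) * [p*0.120600 + (1-p)*7.954118] = 4.227624


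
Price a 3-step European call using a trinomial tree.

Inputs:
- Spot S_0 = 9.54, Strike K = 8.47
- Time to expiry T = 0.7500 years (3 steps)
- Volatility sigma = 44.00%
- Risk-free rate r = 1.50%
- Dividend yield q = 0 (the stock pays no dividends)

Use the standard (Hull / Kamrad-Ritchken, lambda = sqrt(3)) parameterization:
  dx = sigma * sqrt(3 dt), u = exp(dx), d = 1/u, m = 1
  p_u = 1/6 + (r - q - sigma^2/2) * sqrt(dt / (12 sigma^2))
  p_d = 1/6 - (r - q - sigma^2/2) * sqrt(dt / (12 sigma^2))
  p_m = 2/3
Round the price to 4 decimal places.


Answer: Price = V(0,0) = 2.0237

Derivation:
dt = T/N = 0.250000; dx = sigma*sqrt(3*dt) = 0.381051
u = exp(dx) = 1.463823; d = 1/u = 0.683143
p_u = 0.139833, p_m = 0.666667, p_d = 0.193500
Discount per step: exp(-r*dt) = 0.996257
Stock lattice S(k, j) with j the centered position index:
  k=0: S(0,+0) = 9.5400
  k=1: S(1,-1) = 6.5172; S(1,+0) = 9.5400; S(1,+1) = 13.9649
  k=2: S(2,-2) = 4.4522; S(2,-1) = 6.5172; S(2,+0) = 9.5400; S(2,+1) = 13.9649; S(2,+2) = 20.4421
  k=3: S(3,-3) = 3.0415; S(3,-2) = 4.4522; S(3,-1) = 6.5172; S(3,+0) = 9.5400; S(3,+1) = 13.9649; S(3,+2) = 20.4421; S(3,+3) = 29.9236
Terminal payoffs V(N, j) = max(S_T - K, 0):
  V(3,-3) = 0.000000; V(3,-2) = 0.000000; V(3,-1) = 0.000000; V(3,+0) = 1.070000; V(3,+1) = 5.494867; V(3,+2) = 11.972087; V(3,+3) = 21.453587
Backward induction: V(k, j) = exp(-r*dt) * [p_u * V(k+1, j+1) + p_m * V(k+1, j) + p_d * V(k+1, j-1)]
  V(2,-2) = exp(-r*dt) * [p_u*0.000000 + p_m*0.000000 + p_d*0.000000] = 0.000000
  V(2,-1) = exp(-r*dt) * [p_u*1.070000 + p_m*0.000000 + p_d*0.000000] = 0.149061
  V(2,+0) = exp(-r*dt) * [p_u*5.494867 + p_m*1.070000 + p_d*0.000000] = 1.476151
  V(2,+1) = exp(-r*dt) * [p_u*11.972087 + p_m*5.494867 + p_d*1.070000] = 5.523630
  V(2,+2) = exp(-r*dt) * [p_u*21.453587 + p_m*11.972087 + p_d*5.494867] = 11.999486
  V(1,-1) = exp(-r*dt) * [p_u*1.476151 + p_m*0.149061 + p_d*0.000000] = 0.304644
  V(1,+0) = exp(-r*dt) * [p_u*5.523630 + p_m*1.476151 + p_d*0.149061] = 1.778647
  V(1,+1) = exp(-r*dt) * [p_u*11.999486 + p_m*5.523630 + p_d*1.476151] = 5.624847
  V(0,+0) = exp(-r*dt) * [p_u*5.624847 + p_m*1.778647 + p_d*0.304644] = 2.023650


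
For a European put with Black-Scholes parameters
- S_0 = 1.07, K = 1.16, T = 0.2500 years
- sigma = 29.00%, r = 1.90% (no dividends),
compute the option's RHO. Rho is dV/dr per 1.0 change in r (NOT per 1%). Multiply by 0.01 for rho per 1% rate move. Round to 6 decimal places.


Answer: Rho = -0.209153

Derivation:
d1 = -0.4517162527; d2 = -0.5967162527
phi(d1) = 0.3602480995; exp(-qT) = 1.0000000000; exp(-rT) = 0.9952612634
N(-d2) = 0.7246515802
Rho = -K*T*exp(-rT)*N(-d2) = -1.1600 * 0.2500 * 0.9952612634 * 0.7246515802 = -0.209153


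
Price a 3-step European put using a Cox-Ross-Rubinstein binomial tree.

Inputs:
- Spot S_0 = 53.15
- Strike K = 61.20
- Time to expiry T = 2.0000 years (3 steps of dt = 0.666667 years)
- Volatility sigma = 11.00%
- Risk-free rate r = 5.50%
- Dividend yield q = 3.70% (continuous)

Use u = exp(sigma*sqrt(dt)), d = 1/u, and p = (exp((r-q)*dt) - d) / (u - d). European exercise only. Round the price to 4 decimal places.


Answer: Price = V(0,0) = 6.6801

Derivation:
dt = T/N = 0.666667
u = exp(sigma*sqrt(dt)) = 1.093971; d = 1/u = 0.914101
p = (exp((r-q)*dt) - d) / (u - d) = 0.544678
Discount per step: exp(-r*dt) = 0.963997
Stock lattice S(k, i) with i counting down-moves:
  k=0: S(0,0) = 53.1500
  k=1: S(1,0) = 58.1446; S(1,1) = 48.5844
  k=2: S(2,0) = 63.6085; S(2,1) = 53.1500; S(2,2) = 44.4111
  k=3: S(3,0) = 69.5859; S(3,1) = 58.1446; S(3,2) = 48.5844; S(3,3) = 40.5962
Terminal payoffs V(N, i) = max(K - S_T, 0):
  V(3,0) = 0.000000; V(3,1) = 3.055416; V(3,2) = 12.615552; V(3,3) = 20.603809
Backward induction: V(k, i) = exp(-r*dt) * [p * V(k+1, i) + (1-p) * V(k+1, i+1)].
  V(2,0) = exp(-r*dt) * [p*0.000000 + (1-p)*3.055416] = 1.341112
  V(2,1) = exp(-r*dt) * [p*3.055416 + (1-p)*12.615552] = 7.141638
  V(2,2) = exp(-r*dt) * [p*12.615552 + (1-p)*20.603809] = 15.667640
  V(1,0) = exp(-r*dt) * [p*1.341112 + (1-p)*7.141638] = 3.838850
  V(1,1) = exp(-r*dt) * [p*7.141638 + (1-p)*15.667640] = 10.626833
  V(0,0) = exp(-r*dt) * [p*3.838850 + (1-p)*10.626833] = 6.680087


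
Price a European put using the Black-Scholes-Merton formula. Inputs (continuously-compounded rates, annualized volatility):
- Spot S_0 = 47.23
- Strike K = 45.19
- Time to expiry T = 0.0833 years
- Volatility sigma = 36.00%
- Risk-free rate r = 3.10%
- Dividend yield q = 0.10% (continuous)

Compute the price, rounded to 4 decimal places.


d1 = (ln(S/K) + (r - q + 0.5*sigma^2) * T) / (sigma * sqrt(T)) = 0.50095445
d2 = d1 - sigma * sqrt(T) = 0.39705219
exp(-rT) = 0.99742103; exp(-qT) = 0.99991670
P = K * exp(-rT) * N(-d2) - S_0 * exp(-qT) * N(-d1)
N(-d1) = 0.30820159; N(-d2) = 0.34566449
P = 45.1900 * 0.99742103 * 0.34566449 - 47.2300 * 0.99991670 * 0.30820159 = 1.0251

Answer: Price = 1.0251


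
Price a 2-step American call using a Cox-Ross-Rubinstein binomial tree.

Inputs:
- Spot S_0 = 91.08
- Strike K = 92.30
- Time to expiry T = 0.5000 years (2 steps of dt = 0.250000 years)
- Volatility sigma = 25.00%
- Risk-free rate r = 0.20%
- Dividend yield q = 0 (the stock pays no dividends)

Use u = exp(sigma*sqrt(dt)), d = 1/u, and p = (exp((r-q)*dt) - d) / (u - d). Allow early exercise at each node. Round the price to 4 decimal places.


dt = T/N = 0.250000
u = exp(sigma*sqrt(dt)) = 1.133148; d = 1/u = 0.882497
p = (exp((r-q)*dt) - d) / (u - d) = 0.470786
Discount per step: exp(-r*dt) = 0.999500
Stock lattice S(k, i) with i counting down-moves:
  k=0: S(0,0) = 91.0800
  k=1: S(1,0) = 103.2072; S(1,1) = 80.3778
  k=2: S(2,0) = 116.9490; S(2,1) = 91.0800; S(2,2) = 70.9332
Terminal payoffs V(N, i) = max(S_T - K, 0):
  V(2,0) = 24.649035; V(2,1) = 0.000000; V(2,2) = 0.000000
Backward induction: V(k, i) = exp(-r*dt) * [p * V(k+1, i) + (1-p) * V(k+1, i+1)]; then take max(V_cont, immediate exercise) for American.
  V(1,0) = exp(-r*dt) * [p*24.649035 + (1-p)*0.000000] = 11.598618; exercise = 10.907161; V(1,0) = max -> 11.598618
  V(1,1) = exp(-r*dt) * [p*0.000000 + (1-p)*0.000000] = 0.000000; exercise = 0.000000; V(1,1) = max -> 0.000000
  V(0,0) = exp(-r*dt) * [p*11.598618 + (1-p)*0.000000] = 5.457737; exercise = 0.000000; V(0,0) = max -> 5.457737

Answer: Price = V(0,0) = 5.4577


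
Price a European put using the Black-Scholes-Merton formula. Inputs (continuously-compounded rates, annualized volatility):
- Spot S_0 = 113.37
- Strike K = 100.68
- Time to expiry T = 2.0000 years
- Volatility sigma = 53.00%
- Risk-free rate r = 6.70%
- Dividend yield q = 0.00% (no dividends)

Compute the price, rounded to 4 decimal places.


d1 = (ln(S/K) + (r - q + 0.5*sigma^2) * T) / (sigma * sqrt(T)) = 0.71192263
d2 = d1 - sigma * sqrt(T) = -0.03761056
exp(-rT) = 0.87459006; exp(-qT) = 1.00000000
P = K * exp(-rT) * N(-d2) - S_0 * exp(-qT) * N(-d1)
N(-d1) = 0.23825635; N(-d2) = 0.51500091
P = 100.6800 * 0.87459006 * 0.51500091 - 113.3700 * 1.00000000 * 0.23825635 = 18.3366

Answer: Price = 18.3366


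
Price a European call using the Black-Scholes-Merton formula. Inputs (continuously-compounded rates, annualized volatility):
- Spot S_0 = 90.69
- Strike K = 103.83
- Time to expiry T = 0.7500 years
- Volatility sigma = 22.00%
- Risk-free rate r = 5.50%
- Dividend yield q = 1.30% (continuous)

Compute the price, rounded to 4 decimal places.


d1 = (ln(S/K) + (r - q + 0.5*sigma^2) * T) / (sigma * sqrt(T)) = -0.44958711
d2 = d1 - sigma * sqrt(T) = -0.64011270
exp(-rT) = 0.95958920; exp(-qT) = 0.99029738
C = S_0 * exp(-qT) * N(d1) - K * exp(-rT) * N(d2)
N(d1) = 0.32650409; N(d2) = 0.26104967
C = 90.6900 * 0.99029738 * 0.32650409 - 103.8300 * 0.95958920 * 0.26104967 = 3.3139

Answer: Price = 3.3139


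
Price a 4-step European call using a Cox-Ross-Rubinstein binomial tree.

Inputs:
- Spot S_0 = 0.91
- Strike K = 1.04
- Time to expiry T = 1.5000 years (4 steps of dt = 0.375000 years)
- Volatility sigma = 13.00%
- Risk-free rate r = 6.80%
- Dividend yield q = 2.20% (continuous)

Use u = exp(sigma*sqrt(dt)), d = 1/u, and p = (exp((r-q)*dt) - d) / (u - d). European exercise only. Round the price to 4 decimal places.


dt = T/N = 0.375000
u = exp(sigma*sqrt(dt)) = 1.082863; d = 1/u = 0.923478
p = (exp((r-q)*dt) - d) / (u - d) = 0.589276
Discount per step: exp(-r*dt) = 0.974822
Stock lattice S(k, i) with i counting down-moves:
  k=0: S(0,0) = 0.9100
  k=1: S(1,0) = 0.9854; S(1,1) = 0.8404
  k=2: S(2,0) = 1.0671; S(2,1) = 0.9100; S(2,2) = 0.7761
  k=3: S(3,0) = 1.1555; S(3,1) = 0.9854; S(3,2) = 0.8404; S(3,3) = 0.7167
  k=4: S(4,0) = 1.2512; S(4,1) = 1.0671; S(4,2) = 0.9100; S(4,3) = 0.7761; S(4,4) = 0.6618
Terminal payoffs V(N, i) = max(S_T - K, 0):
  V(4,0) = 0.211225; V(4,1) = 0.027059; V(4,2) = 0.000000; V(4,3) = 0.000000; V(4,4) = 0.000000
Backward induction: V(k, i) = exp(-r*dt) * [p * V(k+1, i) + (1-p) * V(k+1, i+1)].
  V(3,0) = exp(-r*dt) * [p*0.211225 + (1-p)*0.027059] = 0.132170
  V(3,1) = exp(-r*dt) * [p*0.027059 + (1-p)*0.000000] = 0.015544
  V(3,2) = exp(-r*dt) * [p*0.000000 + (1-p)*0.000000] = 0.000000
  V(3,3) = exp(-r*dt) * [p*0.000000 + (1-p)*0.000000] = 0.000000
  V(2,0) = exp(-r*dt) * [p*0.132170 + (1-p)*0.015544] = 0.082147
  V(2,1) = exp(-r*dt) * [p*0.015544 + (1-p)*0.000000] = 0.008929
  V(2,2) = exp(-r*dt) * [p*0.000000 + (1-p)*0.000000] = 0.000000
  V(1,0) = exp(-r*dt) * [p*0.082147 + (1-p)*0.008929] = 0.050763
  V(1,1) = exp(-r*dt) * [p*0.008929 + (1-p)*0.000000] = 0.005129
  V(0,0) = exp(-r*dt) * [p*0.050763 + (1-p)*0.005129] = 0.031214

Answer: Price = V(0,0) = 0.0312


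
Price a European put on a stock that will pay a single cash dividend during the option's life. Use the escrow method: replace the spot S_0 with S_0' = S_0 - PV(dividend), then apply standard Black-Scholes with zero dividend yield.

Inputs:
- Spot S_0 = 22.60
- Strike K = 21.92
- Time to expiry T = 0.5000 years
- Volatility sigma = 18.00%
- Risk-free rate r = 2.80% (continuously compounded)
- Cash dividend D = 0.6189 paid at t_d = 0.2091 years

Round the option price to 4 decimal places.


PV(D) = D * exp(-r * t_d) = 0.6189 * 0.99416231 = 0.61528705
S_0' = S_0 - PV(D) = 22.6000 - 0.61528705 = 21.98471295
d1 = (ln(S_0'/K) + (r + sigma^2/2)*T) / (sigma*sqrt(T)) = 0.19679476
d2 = d1 - sigma*sqrt(T) = 0.06951554
exp(-rT) = 0.98609754
N(-d1) = 0.42199408; N(-d2) = 0.47228963
P = K * exp(-rT) * N(-d2) - S_0' * N(-d1) = 21.9200 * 0.98609754 * 0.47228963 - 21.98471295 * 0.42199408 = 0.9312

Answer: Price = 0.9312


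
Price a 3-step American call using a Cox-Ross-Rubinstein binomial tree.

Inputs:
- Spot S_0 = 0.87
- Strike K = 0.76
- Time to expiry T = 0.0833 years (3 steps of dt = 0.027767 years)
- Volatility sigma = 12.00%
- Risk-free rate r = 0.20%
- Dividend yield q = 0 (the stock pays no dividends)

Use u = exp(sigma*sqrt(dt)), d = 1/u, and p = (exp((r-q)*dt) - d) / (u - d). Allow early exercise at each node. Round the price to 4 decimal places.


dt = T/N = 0.027767
u = exp(sigma*sqrt(dt)) = 1.020197; d = 1/u = 0.980203
p = (exp((r-q)*dt) - d) / (u - d) = 0.496390
Discount per step: exp(-r*dt) = 0.999944
Stock lattice S(k, i) with i counting down-moves:
  k=0: S(0,0) = 0.8700
  k=1: S(1,0) = 0.8876; S(1,1) = 0.8528
  k=2: S(2,0) = 0.9055; S(2,1) = 0.8700; S(2,2) = 0.8359
  k=3: S(3,0) = 0.9238; S(3,1) = 0.8876; S(3,2) = 0.8528; S(3,3) = 0.8193
Terminal payoffs V(N, i) = max(S_T - K, 0):
  V(3,0) = 0.163787; V(3,1) = 0.127572; V(3,2) = 0.092776; V(3,3) = 0.059345
Backward induction: V(k, i) = exp(-r*dt) * [p * V(k+1, i) + (1-p) * V(k+1, i+1)]; then take max(V_cont, immediate exercise) for American.
  V(2,0) = exp(-r*dt) * [p*0.163787 + (1-p)*0.127572] = 0.145540; exercise = 0.145498; V(2,0) = max -> 0.145540
  V(2,1) = exp(-r*dt) * [p*0.127572 + (1-p)*0.092776] = 0.110042; exercise = 0.110000; V(2,1) = max -> 0.110042
  V(2,2) = exp(-r*dt) * [p*0.092776 + (1-p)*0.059345] = 0.075936; exercise = 0.075893; V(2,2) = max -> 0.075936
  V(1,0) = exp(-r*dt) * [p*0.145540 + (1-p)*0.110042] = 0.127656; exercise = 0.127572; V(1,0) = max -> 0.127656
  V(1,1) = exp(-r*dt) * [p*0.110042 + (1-p)*0.075936] = 0.092861; exercise = 0.092776; V(1,1) = max -> 0.092861
  V(0,0) = exp(-r*dt) * [p*0.127656 + (1-p)*0.092861] = 0.110127; exercise = 0.110000; V(0,0) = max -> 0.110127

Answer: Price = V(0,0) = 0.1101


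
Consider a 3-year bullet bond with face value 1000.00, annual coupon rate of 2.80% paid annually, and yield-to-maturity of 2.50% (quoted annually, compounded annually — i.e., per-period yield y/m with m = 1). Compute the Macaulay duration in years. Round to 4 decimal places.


Answer: Macaulay duration = 2.9194 years

Derivation:
Coupon per period c = face * coupon_rate / m = 28.000000
Periods per year m = 1; per-period yield y/m = 0.025000
Number of cashflows N = 3
Cashflows (t years, CF_t, discount factor 1/(1+y/m)^(m*t), PV):
  t = 1.0000: CF_t = 28.000000, DF = 0.975610, PV = 27.317073
  t = 2.0000: CF_t = 28.000000, DF = 0.951814, PV = 26.650803
  t = 3.0000: CF_t = 1028.000000, DF = 0.928599, PV = 954.600194
Price P = sum_t PV_t = 1008.568071
Macaulay numerator sum_t t * PV_t:
  t * PV_t at t = 1.0000: 27.317073
  t * PV_t at t = 2.0000: 53.301606
  t * PV_t at t = 3.0000: 2863.800583
Macaulay duration D = (sum_t t * PV_t) / P = 2944.419263 / 1008.568071 = 2.919406


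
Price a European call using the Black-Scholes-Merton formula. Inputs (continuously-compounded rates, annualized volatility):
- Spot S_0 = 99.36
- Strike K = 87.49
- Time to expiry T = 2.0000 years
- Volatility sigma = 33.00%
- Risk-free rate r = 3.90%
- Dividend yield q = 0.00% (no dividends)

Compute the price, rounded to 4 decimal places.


Answer: Price = 27.3967

Derivation:
d1 = (ln(S/K) + (r - q + 0.5*sigma^2) * T) / (sigma * sqrt(T)) = 0.67309091
d2 = d1 - sigma * sqrt(T) = 0.20640043
exp(-rT) = 0.92496443; exp(-qT) = 1.00000000
C = S_0 * exp(-qT) * N(d1) - K * exp(-rT) * N(d2)
N(d1) = 0.74955527; N(d2) = 0.58176093
C = 99.3600 * 1.00000000 * 0.74955527 - 87.4900 * 0.92496443 * 0.58176093 = 27.3967


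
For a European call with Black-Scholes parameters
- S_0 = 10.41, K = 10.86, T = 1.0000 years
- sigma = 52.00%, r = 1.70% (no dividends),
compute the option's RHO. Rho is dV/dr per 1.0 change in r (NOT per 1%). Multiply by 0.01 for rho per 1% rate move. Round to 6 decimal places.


Answer: Rho = 4.044192

Derivation:
d1 = 0.2113087848; d2 = -0.3086912152
phi(d1) = 0.3901343022; exp(-qT) = 1.0000000000; exp(-rT) = 0.9831436846
N(d2) = 0.3787782135
Rho = K*T*exp(-rT)*N(d2) = 10.8600 * 1.0000 * 0.9831436846 * 0.3787782135 = 4.044192


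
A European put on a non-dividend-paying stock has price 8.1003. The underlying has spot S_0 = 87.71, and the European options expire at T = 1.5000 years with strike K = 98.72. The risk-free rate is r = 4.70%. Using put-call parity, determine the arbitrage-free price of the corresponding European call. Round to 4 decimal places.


Put-call parity: C - P = S_0 * exp(-qT) - K * exp(-rT).
S_0 * exp(-qT) = 87.7100 * 1.00000000 = 87.71000000
K * exp(-rT) = 98.7200 * 0.93192774 = 91.99990645
C = P + S*exp(-qT) - K*exp(-rT)
C = 8.1003 + 87.71000000 - 91.99990645 = 3.8104

Answer: Call price = 3.8104


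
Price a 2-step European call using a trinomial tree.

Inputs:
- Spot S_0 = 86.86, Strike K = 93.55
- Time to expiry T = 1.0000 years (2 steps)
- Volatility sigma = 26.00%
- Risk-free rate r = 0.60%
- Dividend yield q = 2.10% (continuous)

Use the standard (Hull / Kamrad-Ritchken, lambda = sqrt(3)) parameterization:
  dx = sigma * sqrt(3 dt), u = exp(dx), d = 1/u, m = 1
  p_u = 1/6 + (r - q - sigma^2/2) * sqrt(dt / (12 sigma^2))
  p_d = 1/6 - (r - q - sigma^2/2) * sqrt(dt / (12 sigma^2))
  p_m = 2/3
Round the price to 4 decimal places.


dt = T/N = 0.500000; dx = sigma*sqrt(3*dt) = 0.318434
u = exp(dx) = 1.374972; d = 1/u = 0.727287
p_u = 0.128354, p_m = 0.666667, p_d = 0.204979
Discount per step: exp(-r*dt) = 0.997004
Stock lattice S(k, j) with j the centered position index:
  k=0: S(0,+0) = 86.8600
  k=1: S(1,-1) = 63.1722; S(1,+0) = 86.8600; S(1,+1) = 119.4301
  k=2: S(2,-2) = 45.9443; S(2,-1) = 63.1722; S(2,+0) = 86.8600; S(2,+1) = 119.4301; S(2,+2) = 164.2131
Terminal payoffs V(N, j) = max(S_T - K, 0):
  V(2,-2) = 0.000000; V(2,-1) = 0.000000; V(2,+0) = 0.000000; V(2,+1) = 25.880104; V(2,+2) = 70.663098
Backward induction: V(k, j) = exp(-r*dt) * [p_u * V(k+1, j+1) + p_m * V(k+1, j) + p_d * V(k+1, j-1)]
  V(1,-1) = exp(-r*dt) * [p_u*0.000000 + p_m*0.000000 + p_d*0.000000] = 0.000000
  V(1,+0) = exp(-r*dt) * [p_u*25.880104 + p_m*0.000000 + p_d*0.000000] = 3.311868
  V(1,+1) = exp(-r*dt) * [p_u*70.663098 + p_m*25.880104 + p_d*0.000000] = 26.244452
  V(0,+0) = exp(-r*dt) * [p_u*26.244452 + p_m*3.311868 + p_d*0.000000] = 5.559791

Answer: Price = V(0,0) = 5.5598


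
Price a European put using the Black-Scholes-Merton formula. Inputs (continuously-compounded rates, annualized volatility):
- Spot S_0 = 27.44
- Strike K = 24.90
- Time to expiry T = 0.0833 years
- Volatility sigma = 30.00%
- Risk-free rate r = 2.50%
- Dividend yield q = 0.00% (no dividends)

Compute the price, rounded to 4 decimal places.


d1 = (ln(S/K) + (r - q + 0.5*sigma^2) * T) / (sigma * sqrt(T)) = 1.18917526
d2 = d1 - sigma * sqrt(T) = 1.10259004
exp(-rT) = 0.99791967; exp(-qT) = 1.00000000
P = K * exp(-rT) * N(-d2) - S_0 * exp(-qT) * N(-d1)
N(-d1) = 0.11718535; N(-d2) = 0.13510262
P = 24.9000 * 0.99791967 * 0.13510262 - 27.4400 * 1.00000000 * 0.11718535 = 0.1415

Answer: Price = 0.1415


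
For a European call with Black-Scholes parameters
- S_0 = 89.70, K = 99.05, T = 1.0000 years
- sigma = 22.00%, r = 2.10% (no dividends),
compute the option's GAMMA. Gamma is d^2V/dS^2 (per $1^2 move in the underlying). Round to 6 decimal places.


d1 = -0.2452454731; d2 = -0.4652454731
phi(d1) = 0.3871236205; exp(-qT) = 1.0000000000; exp(-rT) = 0.9792189646
Gamma = exp(-qT) * phi(d1) / (S * sigma * sqrt(T)) = 1.0000000000 * 0.3871236205 / (89.7000 * 0.2200 * 1.0000000000) = 0.019617

Answer: Gamma = 0.019617


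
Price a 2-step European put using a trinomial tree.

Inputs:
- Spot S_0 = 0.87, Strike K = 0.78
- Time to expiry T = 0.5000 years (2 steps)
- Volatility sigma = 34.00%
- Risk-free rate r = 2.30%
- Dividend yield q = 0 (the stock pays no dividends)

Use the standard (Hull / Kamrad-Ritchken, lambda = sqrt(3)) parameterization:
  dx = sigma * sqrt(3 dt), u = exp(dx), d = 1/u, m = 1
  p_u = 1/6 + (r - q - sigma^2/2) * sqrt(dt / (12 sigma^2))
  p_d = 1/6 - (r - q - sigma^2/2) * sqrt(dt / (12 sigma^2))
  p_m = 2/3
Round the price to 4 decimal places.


dt = T/N = 0.250000; dx = sigma*sqrt(3*dt) = 0.294449
u = exp(dx) = 1.342386; d = 1/u = 0.744942
p_u = 0.151893, p_m = 0.666667, p_d = 0.181440
Discount per step: exp(-r*dt) = 0.994266
Stock lattice S(k, j) with j the centered position index:
  k=0: S(0,+0) = 0.8700
  k=1: S(1,-1) = 0.6481; S(1,+0) = 0.8700; S(1,+1) = 1.1679
  k=2: S(2,-2) = 0.4828; S(2,-1) = 0.6481; S(2,+0) = 0.8700; S(2,+1) = 1.1679; S(2,+2) = 1.5677
Terminal payoffs V(N, j) = max(K - S_T, 0):
  V(2,-2) = 0.297203; V(2,-1) = 0.131900; V(2,+0) = 0.000000; V(2,+1) = 0.000000; V(2,+2) = 0.000000
Backward induction: V(k, j) = exp(-r*dt) * [p_u * V(k+1, j+1) + p_m * V(k+1, j) + p_d * V(k+1, j-1)]
  V(1,-1) = exp(-r*dt) * [p_u*0.000000 + p_m*0.131900 + p_d*0.297203] = 0.141045
  V(1,+0) = exp(-r*dt) * [p_u*0.000000 + p_m*0.000000 + p_d*0.131900] = 0.023795
  V(1,+1) = exp(-r*dt) * [p_u*0.000000 + p_m*0.000000 + p_d*0.000000] = 0.000000
  V(0,+0) = exp(-r*dt) * [p_u*0.000000 + p_m*0.023795 + p_d*0.141045] = 0.041217

Answer: Price = V(0,0) = 0.0412


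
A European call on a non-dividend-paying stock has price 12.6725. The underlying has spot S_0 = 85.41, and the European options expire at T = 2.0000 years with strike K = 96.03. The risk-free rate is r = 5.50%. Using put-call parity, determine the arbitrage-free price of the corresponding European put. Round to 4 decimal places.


Put-call parity: C - P = S_0 * exp(-qT) - K * exp(-rT).
S_0 * exp(-qT) = 85.4100 * 1.00000000 = 85.41000000
K * exp(-rT) = 96.0300 * 0.89583414 = 86.02695201
P = C - S*exp(-qT) + K*exp(-rT)
P = 12.6725 - 85.41000000 + 86.02695201 = 13.2895

Answer: Put price = 13.2895


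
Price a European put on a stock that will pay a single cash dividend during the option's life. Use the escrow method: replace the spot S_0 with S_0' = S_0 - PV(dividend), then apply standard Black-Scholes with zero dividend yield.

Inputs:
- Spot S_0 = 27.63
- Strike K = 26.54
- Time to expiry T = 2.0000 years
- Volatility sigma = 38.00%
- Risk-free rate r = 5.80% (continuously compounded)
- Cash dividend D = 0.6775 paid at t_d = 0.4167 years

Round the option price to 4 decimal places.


Answer: Price = 3.8488

Derivation:
PV(D) = D * exp(-r * t_d) = 0.6775 * 0.97612112 = 0.66132206
S_0' = S_0 - PV(D) = 27.6300 - 0.66132206 = 26.96867794
d1 = (ln(S_0'/K) + (r + sigma^2/2)*T) / (sigma*sqrt(T)) = 0.51437010
d2 = d1 - sigma*sqrt(T) = -0.02303105
exp(-rT) = 0.89047522
N(-d1) = 0.30349663; N(-d2) = 0.50918725
P = K * exp(-rT) * N(-d2) - S_0' * N(-d1) = 26.5400 * 0.89047522 * 0.50918725 - 26.96867794 * 0.30349663 = 3.8488


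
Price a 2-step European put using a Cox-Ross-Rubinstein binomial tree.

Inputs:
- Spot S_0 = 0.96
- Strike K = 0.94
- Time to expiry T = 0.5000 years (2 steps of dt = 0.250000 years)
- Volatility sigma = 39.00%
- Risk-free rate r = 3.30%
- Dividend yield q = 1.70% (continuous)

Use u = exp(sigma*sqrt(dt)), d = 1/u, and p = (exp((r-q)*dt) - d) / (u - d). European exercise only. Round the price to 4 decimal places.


Answer: Price = V(0,0) = 0.0827

Derivation:
dt = T/N = 0.250000
u = exp(sigma*sqrt(dt)) = 1.215311; d = 1/u = 0.822835
p = (exp((r-q)*dt) - d) / (u - d) = 0.461616
Discount per step: exp(-r*dt) = 0.991784
Stock lattice S(k, i) with i counting down-moves:
  k=0: S(0,0) = 0.9600
  k=1: S(1,0) = 1.1667; S(1,1) = 0.7899
  k=2: S(2,0) = 1.4179; S(2,1) = 0.9600; S(2,2) = 0.6500
Terminal payoffs V(N, i) = max(K - S_T, 0):
  V(2,0) = 0.000000; V(2,1) = 0.000000; V(2,2) = 0.290025
Backward induction: V(k, i) = exp(-r*dt) * [p * V(k+1, i) + (1-p) * V(k+1, i+1)].
  V(1,0) = exp(-r*dt) * [p*0.000000 + (1-p)*0.000000] = 0.000000
  V(1,1) = exp(-r*dt) * [p*0.000000 + (1-p)*0.290025] = 0.154862
  V(0,0) = exp(-r*dt) * [p*0.000000 + (1-p)*0.154862] = 0.082690


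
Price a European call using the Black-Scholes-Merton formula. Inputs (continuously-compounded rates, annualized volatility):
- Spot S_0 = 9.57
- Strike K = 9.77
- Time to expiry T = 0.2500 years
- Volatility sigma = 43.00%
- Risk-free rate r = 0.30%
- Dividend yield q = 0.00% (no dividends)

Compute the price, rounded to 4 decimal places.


Answer: Price = 0.7347

Derivation:
d1 = (ln(S/K) + (r - q + 0.5*sigma^2) * T) / (sigma * sqrt(T)) = 0.01478716
d2 = d1 - sigma * sqrt(T) = -0.20021284
exp(-rT) = 0.99925028; exp(-qT) = 1.00000000
C = S_0 * exp(-qT) * N(d1) - K * exp(-rT) * N(d2)
N(d1) = 0.50589901; N(d2) = 0.42065706
C = 9.5700 * 1.00000000 * 0.50589901 - 9.7700 * 0.99925028 * 0.42065706 = 0.7347


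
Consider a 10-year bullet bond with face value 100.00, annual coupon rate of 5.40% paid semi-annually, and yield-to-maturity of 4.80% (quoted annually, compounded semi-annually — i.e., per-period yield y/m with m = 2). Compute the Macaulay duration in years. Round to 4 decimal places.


Answer: Macaulay duration = 7.9133 years

Derivation:
Coupon per period c = face * coupon_rate / m = 2.700000
Periods per year m = 2; per-period yield y/m = 0.024000
Number of cashflows N = 20
Cashflows (t years, CF_t, discount factor 1/(1+y/m)^(m*t), PV):
  t = 0.5000: CF_t = 2.700000, DF = 0.976562, PV = 2.636719
  t = 1.0000: CF_t = 2.700000, DF = 0.953674, PV = 2.574921
  t = 1.5000: CF_t = 2.700000, DF = 0.931323, PV = 2.514571
  t = 2.0000: CF_t = 2.700000, DF = 0.909495, PV = 2.455636
  t = 2.5000: CF_t = 2.700000, DF = 0.888178, PV = 2.398082
  t = 3.0000: CF_t = 2.700000, DF = 0.867362, PV = 2.341877
  t = 3.5000: CF_t = 2.700000, DF = 0.847033, PV = 2.286989
  t = 4.0000: CF_t = 2.700000, DF = 0.827181, PV = 2.233388
  t = 4.5000: CF_t = 2.700000, DF = 0.807794, PV = 2.181043
  t = 5.0000: CF_t = 2.700000, DF = 0.788861, PV = 2.129924
  t = 5.5000: CF_t = 2.700000, DF = 0.770372, PV = 2.080004
  t = 6.0000: CF_t = 2.700000, DF = 0.752316, PV = 2.031254
  t = 6.5000: CF_t = 2.700000, DF = 0.734684, PV = 1.983647
  t = 7.0000: CF_t = 2.700000, DF = 0.717465, PV = 1.937155
  t = 7.5000: CF_t = 2.700000, DF = 0.700649, PV = 1.891753
  t = 8.0000: CF_t = 2.700000, DF = 0.684228, PV = 1.847415
  t = 8.5000: CF_t = 2.700000, DF = 0.668191, PV = 1.804116
  t = 9.0000: CF_t = 2.700000, DF = 0.652530, PV = 1.761832
  t = 9.5000: CF_t = 2.700000, DF = 0.637237, PV = 1.720539
  t = 10.0000: CF_t = 102.700000, DF = 0.622302, PV = 63.910367
Price P = sum_t PV_t = 104.721231
Macaulay numerator sum_t t * PV_t:
  t * PV_t at t = 0.5000: 1.318359
  t * PV_t at t = 1.0000: 2.574921
  t * PV_t at t = 1.5000: 3.771856
  t * PV_t at t = 2.0000: 4.911271
  t * PV_t at t = 2.5000: 5.995204
  t * PV_t at t = 3.0000: 7.025630
  t * PV_t at t = 3.5000: 8.004461
  t * PV_t at t = 4.0000: 8.933551
  t * PV_t at t = 4.5000: 9.814692
  t * PV_t at t = 5.0000: 10.649622
  t * PV_t at t = 5.5000: 11.440024
  t * PV_t at t = 6.0000: 12.187525
  t * PV_t at t = 6.5000: 12.893704
  t * PV_t at t = 7.0000: 13.560085
  t * PV_t at t = 7.5000: 14.188147
  t * PV_t at t = 8.0000: 14.779320
  t * PV_t at t = 8.5000: 15.334988
  t * PV_t at t = 9.0000: 15.856490
  t * PV_t at t = 9.5000: 16.345123
  t * PV_t at t = 10.0000: 639.103669
Macaulay duration D = (sum_t t * PV_t) / P = 828.688642 / 104.721231 = 7.913282


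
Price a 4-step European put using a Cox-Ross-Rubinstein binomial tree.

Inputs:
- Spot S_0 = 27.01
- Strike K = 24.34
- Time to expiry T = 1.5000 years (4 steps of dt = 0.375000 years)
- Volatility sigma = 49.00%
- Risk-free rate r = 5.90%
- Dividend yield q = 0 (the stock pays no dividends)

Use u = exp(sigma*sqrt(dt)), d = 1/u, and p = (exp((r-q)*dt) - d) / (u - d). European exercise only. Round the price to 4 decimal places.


dt = T/N = 0.375000
u = exp(sigma*sqrt(dt)) = 1.349943; d = 1/u = 0.740772
p = (exp((r-q)*dt) - d) / (u - d) = 0.462267
Discount per step: exp(-r*dt) = 0.978118
Stock lattice S(k, i) with i counting down-moves:
  k=0: S(0,0) = 27.0100
  k=1: S(1,0) = 36.4620; S(1,1) = 20.0082
  k=2: S(2,0) = 49.2216; S(2,1) = 27.0100; S(2,2) = 14.8215
  k=3: S(3,0) = 66.4463; S(3,1) = 36.4620; S(3,2) = 20.0082; S(3,3) = 10.9794
  k=4: S(4,0) = 89.6988; S(4,1) = 49.2216; S(4,2) = 27.0100; S(4,3) = 14.8215; S(4,4) = 8.1332
Terminal payoffs V(N, i) = max(K - S_T, 0):
  V(4,0) = 0.000000; V(4,1) = 0.000000; V(4,2) = 0.000000; V(4,3) = 9.518450; V(4,4) = 16.206778
Backward induction: V(k, i) = exp(-r*dt) * [p * V(k+1, i) + (1-p) * V(k+1, i+1)].
  V(3,0) = exp(-r*dt) * [p*0.000000 + (1-p)*0.000000] = 0.000000
  V(3,1) = exp(-r*dt) * [p*0.000000 + (1-p)*0.000000] = 0.000000
  V(3,2) = exp(-r*dt) * [p*0.000000 + (1-p)*9.518450] = 5.006386
  V(3,3) = exp(-r*dt) * [p*9.518450 + (1-p)*16.206778] = 12.828003
  V(2,0) = exp(-r*dt) * [p*0.000000 + (1-p)*0.000000] = 0.000000
  V(2,1) = exp(-r*dt) * [p*0.000000 + (1-p)*5.006386] = 2.633191
  V(2,2) = exp(-r*dt) * [p*5.006386 + (1-p)*12.828003] = 9.010745
  V(1,0) = exp(-r*dt) * [p*0.000000 + (1-p)*2.633191] = 1.384970
  V(1,1) = exp(-r*dt) * [p*2.633191 + (1-p)*9.010745] = 5.929951
  V(0,0) = exp(-r*dt) * [p*1.384970 + (1-p)*5.929951] = 3.745172

Answer: Price = V(0,0) = 3.7452


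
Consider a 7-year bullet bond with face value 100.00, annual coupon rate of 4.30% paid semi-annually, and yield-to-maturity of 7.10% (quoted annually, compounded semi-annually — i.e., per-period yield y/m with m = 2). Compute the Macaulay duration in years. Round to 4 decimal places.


Answer: Macaulay duration = 6.0248 years

Derivation:
Coupon per period c = face * coupon_rate / m = 2.150000
Periods per year m = 2; per-period yield y/m = 0.035500
Number of cashflows N = 14
Cashflows (t years, CF_t, discount factor 1/(1+y/m)^(m*t), PV):
  t = 0.5000: CF_t = 2.150000, DF = 0.965717, PV = 2.076292
  t = 1.0000: CF_t = 2.150000, DF = 0.932609, PV = 2.005110
  t = 1.5000: CF_t = 2.150000, DF = 0.900637, PV = 1.936369
  t = 2.0000: CF_t = 2.150000, DF = 0.869760, PV = 1.869985
  t = 2.5000: CF_t = 2.150000, DF = 0.839942, PV = 1.805876
  t = 3.0000: CF_t = 2.150000, DF = 0.811147, PV = 1.743965
  t = 3.5000: CF_t = 2.150000, DF = 0.783338, PV = 1.684177
  t = 4.0000: CF_t = 2.150000, DF = 0.756483, PV = 1.626438
  t = 4.5000: CF_t = 2.150000, DF = 0.730549, PV = 1.570679
  t = 5.0000: CF_t = 2.150000, DF = 0.705503, PV = 1.516832
  t = 5.5000: CF_t = 2.150000, DF = 0.681316, PV = 1.464830
  t = 6.0000: CF_t = 2.150000, DF = 0.657959, PV = 1.414612
  t = 6.5000: CF_t = 2.150000, DF = 0.635402, PV = 1.366115
  t = 7.0000: CF_t = 102.150000, DF = 0.613619, PV = 62.681146
Price P = sum_t PV_t = 84.762426
Macaulay numerator sum_t t * PV_t:
  t * PV_t at t = 0.5000: 1.038146
  t * PV_t at t = 1.0000: 2.005110
  t * PV_t at t = 1.5000: 2.904554
  t * PV_t at t = 2.0000: 3.739969
  t * PV_t at t = 2.5000: 4.514690
  t * PV_t at t = 3.0000: 5.231896
  t * PV_t at t = 3.5000: 5.894620
  t * PV_t at t = 4.0000: 6.505754
  t * PV_t at t = 4.5000: 7.068057
  t * PV_t at t = 5.0000: 7.584159
  t * PV_t at t = 5.5000: 8.056567
  t * PV_t at t = 6.0000: 8.487670
  t * PV_t at t = 6.5000: 8.879745
  t * PV_t at t = 7.0000: 438.768020
Macaulay duration D = (sum_t t * PV_t) / P = 510.678955 / 84.762426 = 6.024827
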